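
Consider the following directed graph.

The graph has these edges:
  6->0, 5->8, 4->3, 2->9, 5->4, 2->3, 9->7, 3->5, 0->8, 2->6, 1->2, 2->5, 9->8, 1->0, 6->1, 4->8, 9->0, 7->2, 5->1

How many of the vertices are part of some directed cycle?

8

A vertex is on a directed cycle iff it belongs to a strongly connected component of size ≥ 2 (or has a self-loop).
The vertices on cycles are {1, 2, 3, 4, 5, 6, 7, 9} — 8 in total.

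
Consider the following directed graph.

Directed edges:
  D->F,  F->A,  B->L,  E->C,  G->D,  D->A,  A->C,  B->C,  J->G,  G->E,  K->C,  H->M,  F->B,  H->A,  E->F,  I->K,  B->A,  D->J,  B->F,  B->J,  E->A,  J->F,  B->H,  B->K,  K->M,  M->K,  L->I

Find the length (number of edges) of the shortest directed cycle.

2

For each vertex v, BFS finds the shortest path from v back to v.
The shortest such closed walk is B → F → B, length 2.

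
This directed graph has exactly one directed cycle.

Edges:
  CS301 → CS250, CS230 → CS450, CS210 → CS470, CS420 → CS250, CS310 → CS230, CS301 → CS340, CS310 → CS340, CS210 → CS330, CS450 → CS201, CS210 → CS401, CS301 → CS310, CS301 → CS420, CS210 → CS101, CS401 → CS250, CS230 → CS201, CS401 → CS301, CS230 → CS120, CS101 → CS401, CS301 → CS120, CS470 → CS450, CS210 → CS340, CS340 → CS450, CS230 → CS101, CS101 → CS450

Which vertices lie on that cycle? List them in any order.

CS101, CS230, CS301, CS310, CS401

DFS with gray/black marking from CS401:
CS401 gray
  CS301 gray
    CS420 gray
      CS250 gray
      CS250 black
    CS420 black
    CS301→CS250: CS250 black — skip
    CS340 gray
      CS450 gray
        CS201 gray
        CS201 black
      CS450 black
    CS340 black
    CS120 gray
    CS120 black
    CS310 gray
      CS230 gray
        CS230→CS450: CS450 black — skip
        CS230→CS120: CS120 black — skip
        CS101 gray
          CS101→CS401: CS401 is gray → back edge
Back edge closes the cycle CS401 → CS301 → CS310 → CS230 → CS101 → CS401; its vertices are {CS101, CS230, CS301, CS310, CS401}.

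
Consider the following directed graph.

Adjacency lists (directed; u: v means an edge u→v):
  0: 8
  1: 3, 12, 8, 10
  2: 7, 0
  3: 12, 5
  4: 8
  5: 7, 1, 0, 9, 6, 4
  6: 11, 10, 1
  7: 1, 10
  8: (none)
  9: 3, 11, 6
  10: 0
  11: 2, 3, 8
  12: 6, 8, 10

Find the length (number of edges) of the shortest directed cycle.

For each vertex v, BFS finds the shortest path from v back to v.
The shortest such closed walk is 5 → 1 → 3 → 5, length 3.

3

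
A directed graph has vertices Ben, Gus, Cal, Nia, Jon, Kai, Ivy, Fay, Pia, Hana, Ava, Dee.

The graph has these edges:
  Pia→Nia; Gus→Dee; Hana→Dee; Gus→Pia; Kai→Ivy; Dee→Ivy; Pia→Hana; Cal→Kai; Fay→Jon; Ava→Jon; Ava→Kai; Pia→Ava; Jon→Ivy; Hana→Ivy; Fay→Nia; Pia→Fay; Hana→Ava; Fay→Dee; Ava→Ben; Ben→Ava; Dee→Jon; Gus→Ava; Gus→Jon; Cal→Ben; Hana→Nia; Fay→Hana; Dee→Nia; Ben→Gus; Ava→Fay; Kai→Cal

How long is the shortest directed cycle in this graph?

2

For each vertex v, BFS finds the shortest path from v back to v.
The shortest such closed walk is Ben → Ava → Ben, length 2.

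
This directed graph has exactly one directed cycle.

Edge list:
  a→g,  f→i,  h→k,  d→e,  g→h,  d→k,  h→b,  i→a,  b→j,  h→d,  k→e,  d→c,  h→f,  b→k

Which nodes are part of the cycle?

DFS with gray/black marking from h:
h gray
  b gray
    k gray
      e gray
      e black
    k black
    j gray
    j black
  b black
  f gray
    i gray
      a gray
        g gray
          g→h: h is gray → back edge
Back edge closes the cycle h → f → i → a → g → h; its vertices are {a, f, g, h, i}.

a, f, g, h, i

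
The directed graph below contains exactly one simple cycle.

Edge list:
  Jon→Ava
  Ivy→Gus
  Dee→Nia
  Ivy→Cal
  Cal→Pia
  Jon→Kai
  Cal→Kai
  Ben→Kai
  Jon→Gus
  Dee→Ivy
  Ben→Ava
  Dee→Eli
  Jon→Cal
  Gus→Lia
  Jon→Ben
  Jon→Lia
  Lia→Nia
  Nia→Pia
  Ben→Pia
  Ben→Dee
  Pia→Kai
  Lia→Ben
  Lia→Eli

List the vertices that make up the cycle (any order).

Ben, Dee, Gus, Ivy, Lia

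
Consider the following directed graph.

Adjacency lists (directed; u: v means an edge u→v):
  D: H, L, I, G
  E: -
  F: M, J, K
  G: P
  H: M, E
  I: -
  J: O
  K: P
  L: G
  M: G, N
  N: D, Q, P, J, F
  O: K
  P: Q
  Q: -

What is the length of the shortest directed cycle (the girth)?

For each vertex v, BFS finds the shortest path from v back to v.
The shortest such closed walk is M → N → F → M, length 3.

3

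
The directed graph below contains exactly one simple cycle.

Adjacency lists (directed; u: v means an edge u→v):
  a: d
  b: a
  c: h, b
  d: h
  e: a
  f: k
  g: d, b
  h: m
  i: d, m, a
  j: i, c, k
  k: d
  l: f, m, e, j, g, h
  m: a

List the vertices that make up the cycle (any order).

DFS with gray/black marking from h:
h gray
  m gray
    a gray
      d gray
        d→h: h is gray → back edge
Back edge closes the cycle h → m → a → d → h; its vertices are {a, d, h, m}.

a, d, h, m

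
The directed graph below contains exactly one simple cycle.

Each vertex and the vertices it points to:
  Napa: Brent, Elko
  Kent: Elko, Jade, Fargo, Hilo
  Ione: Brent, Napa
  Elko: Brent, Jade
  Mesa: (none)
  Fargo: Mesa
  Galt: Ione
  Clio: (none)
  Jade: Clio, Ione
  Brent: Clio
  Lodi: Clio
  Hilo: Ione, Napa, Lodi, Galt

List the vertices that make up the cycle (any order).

Elko, Ione, Jade, Napa

DFS with gray/black marking from Elko:
Elko gray
  Brent gray
    Clio gray
    Clio black
  Brent black
  Jade gray
    Jade→Clio: Clio black — skip
    Ione gray
      Ione→Brent: Brent black — skip
      Napa gray
        Napa→Brent: Brent black — skip
        Napa→Elko: Elko is gray → back edge
Back edge closes the cycle Elko → Jade → Ione → Napa → Elko; its vertices are {Elko, Ione, Jade, Napa}.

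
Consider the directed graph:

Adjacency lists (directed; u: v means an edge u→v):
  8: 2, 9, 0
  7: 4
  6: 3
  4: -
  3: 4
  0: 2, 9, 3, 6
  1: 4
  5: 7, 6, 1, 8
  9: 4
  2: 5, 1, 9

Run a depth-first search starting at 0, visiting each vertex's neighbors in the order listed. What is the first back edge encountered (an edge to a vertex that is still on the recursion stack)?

DFS from 0 (visiting each vertex's neighbors in the order listed); mark gray on enter, black on exit:
0 gray
  2 gray
    5 gray
      7 gray
        4 gray
        4 black
      7 black
      6 gray
        3 gray
          3→4: 4 black — skip
        3 black
      6 black
      1 gray
        1→4: 4 black — skip
      1 black
      8 gray
        8→2: 2 is gray → back edge
First back edge: 8 → 2.

8→2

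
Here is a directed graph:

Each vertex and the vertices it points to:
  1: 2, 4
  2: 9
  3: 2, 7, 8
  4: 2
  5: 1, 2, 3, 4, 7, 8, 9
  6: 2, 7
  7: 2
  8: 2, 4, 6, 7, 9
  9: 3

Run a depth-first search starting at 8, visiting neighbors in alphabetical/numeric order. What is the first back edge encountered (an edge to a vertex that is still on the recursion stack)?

3->2

DFS from 8 (visiting neighbors in alphabetical/numeric order); mark gray on enter, black on exit:
8 gray
  2 gray
    9 gray
      3 gray
        3→2: 2 is gray → back edge
First back edge: 3 → 2.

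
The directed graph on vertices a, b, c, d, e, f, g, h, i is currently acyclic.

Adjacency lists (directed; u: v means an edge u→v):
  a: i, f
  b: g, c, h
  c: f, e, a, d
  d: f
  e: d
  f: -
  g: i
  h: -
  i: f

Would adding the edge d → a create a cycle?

No

Adding d→a creates a cycle iff a can already reach d.
Explore from a: no path reaches d. The graph stays acyclic.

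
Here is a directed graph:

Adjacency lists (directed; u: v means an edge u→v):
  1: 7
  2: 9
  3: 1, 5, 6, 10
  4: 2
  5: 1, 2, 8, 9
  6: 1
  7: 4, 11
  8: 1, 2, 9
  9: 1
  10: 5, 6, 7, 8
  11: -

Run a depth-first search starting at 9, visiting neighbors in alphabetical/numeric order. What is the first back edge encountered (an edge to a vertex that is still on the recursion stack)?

2→9

DFS from 9 (visiting neighbors in alphabetical/numeric order); mark gray on enter, black on exit:
9 gray
  1 gray
    7 gray
      4 gray
        2 gray
          2→9: 9 is gray → back edge
First back edge: 2 → 9.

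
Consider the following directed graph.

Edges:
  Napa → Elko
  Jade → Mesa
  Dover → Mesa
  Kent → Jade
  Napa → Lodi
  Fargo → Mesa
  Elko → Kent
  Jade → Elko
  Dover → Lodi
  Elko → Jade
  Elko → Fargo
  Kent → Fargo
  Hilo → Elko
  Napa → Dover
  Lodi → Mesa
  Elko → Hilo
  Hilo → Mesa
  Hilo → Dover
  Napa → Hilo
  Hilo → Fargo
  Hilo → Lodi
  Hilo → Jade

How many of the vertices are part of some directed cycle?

A vertex is on a directed cycle iff it belongs to a strongly connected component of size ≥ 2 (or has a self-loop).
The vertices on cycles are {Elko, Hilo, Jade, Kent} — 4 in total.

4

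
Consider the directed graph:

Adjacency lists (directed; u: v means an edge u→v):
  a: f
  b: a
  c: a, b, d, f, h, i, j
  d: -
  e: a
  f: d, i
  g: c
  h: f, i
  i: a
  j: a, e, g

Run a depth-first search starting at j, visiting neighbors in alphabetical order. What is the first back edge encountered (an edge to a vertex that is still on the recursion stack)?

i→a

DFS from j (visiting neighbors in alphabetical order); mark gray on enter, black on exit:
j gray
  a gray
    f gray
      d gray
      d black
      i gray
        i→a: a is gray → back edge
First back edge: i → a.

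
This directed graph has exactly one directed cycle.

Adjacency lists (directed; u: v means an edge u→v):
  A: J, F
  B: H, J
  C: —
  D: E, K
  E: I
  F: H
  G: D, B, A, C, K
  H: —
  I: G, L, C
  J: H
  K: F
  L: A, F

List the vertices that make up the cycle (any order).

D, E, G, I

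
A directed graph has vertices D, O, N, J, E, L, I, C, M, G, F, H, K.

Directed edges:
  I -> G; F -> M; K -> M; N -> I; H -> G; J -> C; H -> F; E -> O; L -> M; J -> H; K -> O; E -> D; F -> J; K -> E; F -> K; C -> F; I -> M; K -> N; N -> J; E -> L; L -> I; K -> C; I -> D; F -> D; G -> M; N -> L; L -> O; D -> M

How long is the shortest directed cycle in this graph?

3

For each vertex v, BFS finds the shortest path from v back to v.
The shortest such closed walk is K → C → F → K, length 3.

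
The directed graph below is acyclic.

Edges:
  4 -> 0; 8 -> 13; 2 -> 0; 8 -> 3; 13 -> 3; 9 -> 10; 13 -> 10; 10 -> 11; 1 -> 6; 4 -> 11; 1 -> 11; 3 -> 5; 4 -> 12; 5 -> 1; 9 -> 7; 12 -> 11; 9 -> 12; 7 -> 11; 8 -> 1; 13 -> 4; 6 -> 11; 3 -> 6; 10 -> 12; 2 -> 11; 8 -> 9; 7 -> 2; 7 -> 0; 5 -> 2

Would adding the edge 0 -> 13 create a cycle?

Yes

Adding 0→13 creates a cycle iff 13 can already reach 0.
Path from 13: 13 → 4 → 0.
So 13 → … → 0 → 13 is a cycle.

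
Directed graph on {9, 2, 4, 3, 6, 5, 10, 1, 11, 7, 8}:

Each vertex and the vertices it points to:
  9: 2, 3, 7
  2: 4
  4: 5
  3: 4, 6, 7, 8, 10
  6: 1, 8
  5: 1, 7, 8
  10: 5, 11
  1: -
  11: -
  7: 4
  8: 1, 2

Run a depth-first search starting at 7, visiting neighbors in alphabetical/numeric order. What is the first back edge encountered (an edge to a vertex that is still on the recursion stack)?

5→7

DFS from 7 (visiting neighbors in alphabetical/numeric order); mark gray on enter, black on exit:
7 gray
  4 gray
    5 gray
      1 gray
      1 black
      5→7: 7 is gray → back edge
First back edge: 5 → 7.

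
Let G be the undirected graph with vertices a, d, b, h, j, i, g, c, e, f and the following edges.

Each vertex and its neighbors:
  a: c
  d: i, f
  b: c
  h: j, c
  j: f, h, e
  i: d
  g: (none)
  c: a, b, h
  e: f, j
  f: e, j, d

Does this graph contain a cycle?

Yes

DFS, tracking each vertex's parent; an edge to a visited non-parent vertex closes a cycle.
Start from e:
visit e (parent –)
  visit f (parent e)
    f–e: parent, skip
    visit j (parent f)
      j–f: parent, skip
      visit h (parent j)
        h–j: parent, skip
        visit c (parent h)
          visit a (parent c)
            a–c: parent, skip
          visit b (parent c)
            b–c: parent, skip
          c–h: parent, skip
      j–e: e visited and ≠ parent → cycle
Cycle: e – f – j – e.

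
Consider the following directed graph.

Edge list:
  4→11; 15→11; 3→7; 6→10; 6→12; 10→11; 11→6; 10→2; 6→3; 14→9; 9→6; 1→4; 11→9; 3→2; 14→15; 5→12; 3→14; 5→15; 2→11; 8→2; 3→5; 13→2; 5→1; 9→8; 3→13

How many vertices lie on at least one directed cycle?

13

A vertex is on a directed cycle iff it belongs to a strongly connected component of size ≥ 2 (or has a self-loop).
The vertices on cycles are {1, 2, 3, 4, 5, 6, 8, 9, 10, 11, 13, 14, 15} — 13 in total.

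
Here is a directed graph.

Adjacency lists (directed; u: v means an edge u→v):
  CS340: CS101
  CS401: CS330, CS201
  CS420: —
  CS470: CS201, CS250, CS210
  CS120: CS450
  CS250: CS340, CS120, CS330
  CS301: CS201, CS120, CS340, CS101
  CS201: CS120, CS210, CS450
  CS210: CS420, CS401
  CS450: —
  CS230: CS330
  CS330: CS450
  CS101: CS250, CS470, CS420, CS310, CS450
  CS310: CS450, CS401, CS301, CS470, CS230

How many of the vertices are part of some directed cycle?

9

A vertex is on a directed cycle iff it belongs to a strongly connected component of size ≥ 2 (or has a self-loop).
The vertices on cycles are {CS101, CS201, CS210, CS250, CS301, CS310, CS340, CS401, CS470} — 9 in total.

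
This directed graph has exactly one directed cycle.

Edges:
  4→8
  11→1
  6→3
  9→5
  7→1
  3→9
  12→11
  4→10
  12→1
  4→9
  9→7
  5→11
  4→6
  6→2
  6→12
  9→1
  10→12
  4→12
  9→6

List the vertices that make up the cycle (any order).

3, 6, 9

DFS with gray/black marking from 6:
6 gray
  2 gray
  2 black
  3 gray
    9 gray
      9→6: 6 is gray → back edge
Back edge closes the cycle 6 → 3 → 9 → 6; its vertices are {3, 6, 9}.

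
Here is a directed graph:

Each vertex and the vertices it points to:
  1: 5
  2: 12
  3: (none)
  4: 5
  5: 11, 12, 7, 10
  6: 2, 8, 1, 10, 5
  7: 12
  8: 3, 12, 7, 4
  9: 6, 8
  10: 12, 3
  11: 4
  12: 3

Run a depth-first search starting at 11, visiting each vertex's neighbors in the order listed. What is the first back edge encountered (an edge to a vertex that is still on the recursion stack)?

5→11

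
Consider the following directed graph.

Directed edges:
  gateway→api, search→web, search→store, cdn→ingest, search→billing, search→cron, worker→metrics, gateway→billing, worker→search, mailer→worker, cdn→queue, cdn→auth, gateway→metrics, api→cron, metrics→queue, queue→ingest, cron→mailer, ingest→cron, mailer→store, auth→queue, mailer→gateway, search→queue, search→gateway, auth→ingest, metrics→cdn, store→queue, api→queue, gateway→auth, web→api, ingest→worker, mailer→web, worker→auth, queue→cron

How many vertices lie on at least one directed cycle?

A vertex is on a directed cycle iff it belongs to a strongly connected component of size ≥ 2 (or has a self-loop).
The vertices on cycles are {api, cdn, web, auth, cron, queue, store, ingest, mailer, search, worker, gateway, metrics} — 13 in total.

13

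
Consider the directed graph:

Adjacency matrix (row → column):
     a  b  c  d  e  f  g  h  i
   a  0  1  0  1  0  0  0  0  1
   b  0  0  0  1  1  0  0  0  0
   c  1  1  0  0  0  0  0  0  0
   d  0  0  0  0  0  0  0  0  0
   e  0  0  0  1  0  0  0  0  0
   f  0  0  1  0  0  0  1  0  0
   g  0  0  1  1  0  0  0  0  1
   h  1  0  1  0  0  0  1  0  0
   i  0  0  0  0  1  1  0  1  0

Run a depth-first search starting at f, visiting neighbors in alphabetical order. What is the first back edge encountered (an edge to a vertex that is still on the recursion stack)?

DFS from f (visiting neighbors in alphabetical order); mark gray on enter, black on exit:
f gray
  c gray
    a gray
      b gray
        d gray
        d black
        e gray
          e→d: d black — skip
        e black
      b black
      a→d: d black — skip
      i gray
        i→e: e black — skip
        i→f: f is gray → back edge
First back edge: i → f.

i->f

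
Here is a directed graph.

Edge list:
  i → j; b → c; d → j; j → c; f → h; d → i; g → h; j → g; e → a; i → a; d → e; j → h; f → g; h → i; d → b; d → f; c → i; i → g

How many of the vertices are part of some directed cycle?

A vertex is on a directed cycle iff it belongs to a strongly connected component of size ≥ 2 (or has a self-loop).
The vertices on cycles are {c, g, h, i, j} — 5 in total.

5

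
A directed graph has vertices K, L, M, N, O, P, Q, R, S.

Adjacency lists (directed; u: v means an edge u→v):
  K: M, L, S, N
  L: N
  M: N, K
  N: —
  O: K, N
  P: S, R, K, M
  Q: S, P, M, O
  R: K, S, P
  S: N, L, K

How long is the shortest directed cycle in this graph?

For each vertex v, BFS finds the shortest path from v back to v.
The shortest such closed walk is P → R → P, length 2.

2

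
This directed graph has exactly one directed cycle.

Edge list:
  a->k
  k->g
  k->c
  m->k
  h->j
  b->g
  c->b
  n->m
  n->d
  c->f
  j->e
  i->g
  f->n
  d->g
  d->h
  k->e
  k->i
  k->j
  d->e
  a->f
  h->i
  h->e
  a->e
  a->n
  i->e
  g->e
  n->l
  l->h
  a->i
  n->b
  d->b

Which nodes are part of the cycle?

c, f, k, m, n

DFS with gray/black marking from n:
n gray
  l gray
    h gray
      e gray
      e black
      j gray
        j→e: e black — skip
      j black
      i gray
        g gray
          g→e: e black — skip
        g black
        i→e: e black — skip
      i black
    h black
  l black
  m gray
    k gray
      k→e: e black — skip
      k→i: i black — skip
      k→j: j black — skip
      k→g: g black — skip
      c gray
        f gray
          f→n: n is gray → back edge
Back edge closes the cycle n → m → k → c → f → n; its vertices are {c, f, k, m, n}.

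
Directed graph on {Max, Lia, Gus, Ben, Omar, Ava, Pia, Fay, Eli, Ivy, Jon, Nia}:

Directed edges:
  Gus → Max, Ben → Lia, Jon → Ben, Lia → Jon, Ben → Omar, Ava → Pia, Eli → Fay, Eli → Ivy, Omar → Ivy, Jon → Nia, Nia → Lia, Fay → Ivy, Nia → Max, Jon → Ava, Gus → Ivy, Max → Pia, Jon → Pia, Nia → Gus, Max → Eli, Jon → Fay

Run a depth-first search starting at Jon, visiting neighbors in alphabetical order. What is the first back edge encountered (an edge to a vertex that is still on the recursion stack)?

Lia->Jon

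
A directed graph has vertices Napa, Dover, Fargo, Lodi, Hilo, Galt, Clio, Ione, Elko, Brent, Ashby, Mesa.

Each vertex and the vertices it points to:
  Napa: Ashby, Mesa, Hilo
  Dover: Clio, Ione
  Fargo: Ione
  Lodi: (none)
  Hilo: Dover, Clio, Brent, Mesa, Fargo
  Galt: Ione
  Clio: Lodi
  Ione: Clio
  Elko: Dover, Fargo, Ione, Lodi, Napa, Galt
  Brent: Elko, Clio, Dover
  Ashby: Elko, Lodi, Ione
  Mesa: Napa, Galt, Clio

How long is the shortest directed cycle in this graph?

For each vertex v, BFS finds the shortest path from v back to v.
The shortest such closed walk is Napa → Mesa → Napa, length 2.

2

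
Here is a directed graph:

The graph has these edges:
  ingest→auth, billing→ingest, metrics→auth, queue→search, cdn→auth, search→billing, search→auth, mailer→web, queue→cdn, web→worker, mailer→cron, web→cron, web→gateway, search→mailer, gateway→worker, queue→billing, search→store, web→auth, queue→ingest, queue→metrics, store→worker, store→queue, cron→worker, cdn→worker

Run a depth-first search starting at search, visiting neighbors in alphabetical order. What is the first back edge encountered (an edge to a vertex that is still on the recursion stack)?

DFS from search (visiting neighbors in alphabetical order); mark gray on enter, black on exit:
search gray
  auth gray
  auth black
  billing gray
    ingest gray
      ingest→auth: auth black — skip
    ingest black
  billing black
  mailer gray
    cron gray
      worker gray
      worker black
    cron black
    web gray
      web→auth: auth black — skip
      web→cron: cron black — skip
      gateway gray
        gateway→worker: worker black — skip
      gateway black
      web→worker: worker black — skip
    web black
  mailer black
  store gray
    queue gray
      queue→billing: billing black — skip
      cdn gray
        cdn→auth: auth black — skip
        cdn→worker: worker black — skip
      cdn black
      queue→ingest: ingest black — skip
      metrics gray
        metrics→auth: auth black — skip
      metrics black
      queue→search: search is gray → back edge
First back edge: queue → search.

queue->search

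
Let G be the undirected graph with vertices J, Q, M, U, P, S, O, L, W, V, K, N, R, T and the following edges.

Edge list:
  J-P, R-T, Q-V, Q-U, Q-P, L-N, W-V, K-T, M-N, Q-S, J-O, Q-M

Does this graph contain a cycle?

No

DFS, tracking each vertex's parent; an edge to a visited non-parent vertex closes a cycle.
Start from K:
visit K (parent –)
  visit T (parent K)
    T–K: parent, skip
    visit R (parent T)
      R–T: parent, skip
visit J (parent –)
  visit P (parent J)
    P–J: parent, skip
    visit Q (parent P)
      Q–P: parent, skip
      visit U (parent Q)
        U–Q: parent, skip
      visit M (parent Q)
        M–Q: parent, skip
        visit N (parent M)
          N–M: parent, skip
          visit L (parent N)
            L–N: parent, skip
      visit S (parent Q)
        S–Q: parent, skip
      visit V (parent Q)
        visit W (parent V)
          W–V: parent, skip
        V–Q: parent, skip
  visit O (parent J)
    O–J: parent, skip
No non-parent visited neighbor found — the graph is a forest.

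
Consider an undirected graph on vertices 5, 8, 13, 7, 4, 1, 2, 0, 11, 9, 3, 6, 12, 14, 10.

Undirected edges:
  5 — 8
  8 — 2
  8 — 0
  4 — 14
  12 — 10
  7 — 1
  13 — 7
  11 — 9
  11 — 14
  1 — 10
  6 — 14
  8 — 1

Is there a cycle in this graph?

No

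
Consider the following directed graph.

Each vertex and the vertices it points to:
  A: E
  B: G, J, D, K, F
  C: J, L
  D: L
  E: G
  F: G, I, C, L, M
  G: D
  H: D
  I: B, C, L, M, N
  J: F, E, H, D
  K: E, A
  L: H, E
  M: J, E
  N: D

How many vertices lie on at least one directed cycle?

11

A vertex is on a directed cycle iff it belongs to a strongly connected component of size ≥ 2 (or has a self-loop).
The vertices on cycles are {B, C, D, E, F, G, H, I, J, L, M} — 11 in total.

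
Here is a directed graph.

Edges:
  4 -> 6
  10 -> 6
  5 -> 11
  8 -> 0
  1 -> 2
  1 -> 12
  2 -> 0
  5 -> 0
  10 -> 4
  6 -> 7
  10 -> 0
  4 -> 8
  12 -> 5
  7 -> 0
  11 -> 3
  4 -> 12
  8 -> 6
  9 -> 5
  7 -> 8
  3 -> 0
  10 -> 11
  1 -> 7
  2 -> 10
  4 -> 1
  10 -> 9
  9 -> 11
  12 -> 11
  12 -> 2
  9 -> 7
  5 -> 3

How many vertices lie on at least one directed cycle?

8

A vertex is on a directed cycle iff it belongs to a strongly connected component of size ≥ 2 (or has a self-loop).
The vertices on cycles are {1, 2, 4, 6, 7, 8, 10, 12} — 8 in total.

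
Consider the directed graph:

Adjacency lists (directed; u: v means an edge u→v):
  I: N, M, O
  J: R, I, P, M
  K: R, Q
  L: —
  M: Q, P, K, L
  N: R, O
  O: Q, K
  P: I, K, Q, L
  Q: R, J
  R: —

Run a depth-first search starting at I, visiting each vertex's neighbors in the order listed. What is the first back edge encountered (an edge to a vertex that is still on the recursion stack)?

DFS from I (visiting each vertex's neighbors in the order listed); mark gray on enter, black on exit:
I gray
  N gray
    R gray
    R black
    O gray
      Q gray
        Q→R: R black — skip
        J gray
          J→R: R black — skip
          J→I: I is gray → back edge
First back edge: J → I.

J→I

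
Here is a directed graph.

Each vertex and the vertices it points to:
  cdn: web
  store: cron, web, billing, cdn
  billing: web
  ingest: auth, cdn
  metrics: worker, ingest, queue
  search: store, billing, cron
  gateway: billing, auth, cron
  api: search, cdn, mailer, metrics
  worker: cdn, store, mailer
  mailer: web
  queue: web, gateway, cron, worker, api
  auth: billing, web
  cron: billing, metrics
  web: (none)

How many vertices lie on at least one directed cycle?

A vertex is on a directed cycle iff it belongs to a strongly connected component of size ≥ 2 (or has a self-loop).
The vertices on cycles are {api, cron, queue, store, search, worker, gateway, metrics} — 8 in total.

8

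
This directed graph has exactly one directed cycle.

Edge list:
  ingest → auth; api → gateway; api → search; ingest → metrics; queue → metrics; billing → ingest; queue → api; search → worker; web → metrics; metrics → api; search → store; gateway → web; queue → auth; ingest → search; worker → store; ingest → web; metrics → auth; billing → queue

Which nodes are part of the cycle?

api, web, gateway, metrics

DFS with gray/black marking from api:
api gray
  gateway gray
    web gray
      metrics gray
        auth gray
        auth black
        metrics→api: api is gray → back edge
Back edge closes the cycle api → gateway → web → metrics → api; its vertices are {api, web, gateway, metrics}.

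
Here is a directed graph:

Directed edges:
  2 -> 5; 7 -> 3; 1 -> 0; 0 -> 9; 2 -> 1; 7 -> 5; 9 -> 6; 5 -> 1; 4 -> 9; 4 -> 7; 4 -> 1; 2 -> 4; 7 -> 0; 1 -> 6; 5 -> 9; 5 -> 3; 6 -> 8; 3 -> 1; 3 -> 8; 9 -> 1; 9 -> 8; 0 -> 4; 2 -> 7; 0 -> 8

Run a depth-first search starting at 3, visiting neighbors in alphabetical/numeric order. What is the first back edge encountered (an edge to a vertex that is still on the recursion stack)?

4->1

DFS from 3 (visiting neighbors in alphabetical/numeric order); mark gray on enter, black on exit:
3 gray
  1 gray
    0 gray
      4 gray
        4→1: 1 is gray → back edge
First back edge: 4 → 1.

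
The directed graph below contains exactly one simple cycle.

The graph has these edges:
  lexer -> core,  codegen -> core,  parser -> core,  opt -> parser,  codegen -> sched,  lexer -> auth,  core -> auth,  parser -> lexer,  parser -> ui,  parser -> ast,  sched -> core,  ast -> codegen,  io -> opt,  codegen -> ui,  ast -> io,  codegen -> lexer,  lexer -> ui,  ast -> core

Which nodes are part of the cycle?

DFS with gray/black marking from parser:
parser gray
  ast gray
    io gray
      opt gray
        opt→parser: parser is gray → back edge
Back edge closes the cycle parser → ast → io → opt → parser; its vertices are {io, ast, opt, parser}.

io, ast, opt, parser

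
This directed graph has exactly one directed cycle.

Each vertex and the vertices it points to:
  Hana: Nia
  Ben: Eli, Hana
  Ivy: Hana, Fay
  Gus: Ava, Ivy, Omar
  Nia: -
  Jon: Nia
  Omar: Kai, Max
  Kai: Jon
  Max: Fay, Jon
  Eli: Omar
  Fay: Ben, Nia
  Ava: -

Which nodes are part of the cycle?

DFS with gray/black marking from Omar:
Omar gray
  Kai gray
    Jon gray
      Nia gray
      Nia black
    Jon black
  Kai black
  Max gray
    Fay gray
      Ben gray
        Eli gray
          Eli→Omar: Omar is gray → back edge
Back edge closes the cycle Omar → Max → Fay → Ben → Eli → Omar; its vertices are {Ben, Eli, Fay, Max, Omar}.

Ben, Eli, Fay, Max, Omar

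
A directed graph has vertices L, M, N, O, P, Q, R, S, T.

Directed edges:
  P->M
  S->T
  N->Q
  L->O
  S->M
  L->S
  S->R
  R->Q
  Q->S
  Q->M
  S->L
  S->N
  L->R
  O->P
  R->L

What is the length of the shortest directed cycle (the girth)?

2

For each vertex v, BFS finds the shortest path from v back to v.
The shortest such closed walk is S → L → S, length 2.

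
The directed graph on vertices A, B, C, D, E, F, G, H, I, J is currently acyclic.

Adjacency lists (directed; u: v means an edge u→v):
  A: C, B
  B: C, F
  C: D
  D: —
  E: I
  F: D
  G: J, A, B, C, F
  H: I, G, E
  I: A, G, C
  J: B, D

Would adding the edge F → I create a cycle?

Adding F→I creates a cycle iff I can already reach F.
Path from I: I → G → F.
So I → … → F → I is a cycle.

Yes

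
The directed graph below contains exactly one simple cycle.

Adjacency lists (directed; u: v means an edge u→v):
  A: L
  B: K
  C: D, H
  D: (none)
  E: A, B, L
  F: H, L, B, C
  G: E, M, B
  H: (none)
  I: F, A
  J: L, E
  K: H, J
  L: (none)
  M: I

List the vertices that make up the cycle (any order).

B, E, J, K

DFS with gray/black marking from E:
E gray
  A gray
    L gray
    L black
  A black
  B gray
    K gray
      H gray
      H black
      J gray
        J→L: L black — skip
        J→E: E is gray → back edge
Back edge closes the cycle E → B → K → J → E; its vertices are {B, E, J, K}.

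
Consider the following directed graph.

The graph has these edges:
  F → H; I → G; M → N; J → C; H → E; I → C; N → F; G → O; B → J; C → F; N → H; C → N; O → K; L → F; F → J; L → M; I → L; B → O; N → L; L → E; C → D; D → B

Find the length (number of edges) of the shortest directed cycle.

3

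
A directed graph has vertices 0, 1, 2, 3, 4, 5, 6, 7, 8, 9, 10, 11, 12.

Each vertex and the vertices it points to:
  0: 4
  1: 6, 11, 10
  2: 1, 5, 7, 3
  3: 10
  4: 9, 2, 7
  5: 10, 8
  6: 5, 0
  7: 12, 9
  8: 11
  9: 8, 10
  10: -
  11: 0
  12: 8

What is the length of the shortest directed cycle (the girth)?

5

For each vertex v, BFS finds the shortest path from v back to v.
The shortest such closed walk is 4 → 2 → 1 → 11 → 0 → 4, length 5.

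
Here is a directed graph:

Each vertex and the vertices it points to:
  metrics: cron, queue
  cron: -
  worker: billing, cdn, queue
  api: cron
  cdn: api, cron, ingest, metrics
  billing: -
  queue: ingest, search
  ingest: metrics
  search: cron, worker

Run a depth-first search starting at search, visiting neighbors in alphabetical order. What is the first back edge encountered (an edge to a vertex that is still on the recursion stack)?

queue->ingest

DFS from search (visiting neighbors in alphabetical order); mark gray on enter, black on exit:
search gray
  cron gray
  cron black
  worker gray
    billing gray
    billing black
    cdn gray
      api gray
        api→cron: cron black — skip
      api black
      cdn→cron: cron black — skip
      ingest gray
        metrics gray
          metrics→cron: cron black — skip
          queue gray
            queue→ingest: ingest is gray → back edge
First back edge: queue → ingest.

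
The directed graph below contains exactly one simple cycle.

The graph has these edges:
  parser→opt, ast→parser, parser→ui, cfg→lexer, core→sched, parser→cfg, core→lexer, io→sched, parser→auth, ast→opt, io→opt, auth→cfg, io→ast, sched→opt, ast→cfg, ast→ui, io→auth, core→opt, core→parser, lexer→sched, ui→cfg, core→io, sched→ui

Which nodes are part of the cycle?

DFS with gray/black marking from sched:
sched gray
  opt gray
  opt black
  ui gray
    cfg gray
      lexer gray
        lexer→sched: sched is gray → back edge
Back edge closes the cycle sched → ui → cfg → lexer → sched; its vertices are {ui, cfg, lexer, sched}.

ui, cfg, lexer, sched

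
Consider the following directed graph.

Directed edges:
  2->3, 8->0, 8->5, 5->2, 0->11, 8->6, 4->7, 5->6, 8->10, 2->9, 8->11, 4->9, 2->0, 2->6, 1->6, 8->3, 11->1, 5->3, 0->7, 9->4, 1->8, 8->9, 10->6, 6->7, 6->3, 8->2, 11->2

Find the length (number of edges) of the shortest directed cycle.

For each vertex v, BFS finds the shortest path from v back to v.
The shortest such closed walk is 9 → 4 → 9, length 2.

2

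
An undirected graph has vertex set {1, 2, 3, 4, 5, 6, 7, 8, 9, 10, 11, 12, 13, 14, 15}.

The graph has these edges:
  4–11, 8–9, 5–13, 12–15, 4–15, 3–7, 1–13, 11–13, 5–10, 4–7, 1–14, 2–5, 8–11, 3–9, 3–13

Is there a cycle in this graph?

Yes

DFS, tracking each vertex's parent; an edge to a visited non-parent vertex closes a cycle.
Start from 13:
visit 13 (parent –)
  visit 3 (parent 13)
    visit 9 (parent 3)
      visit 8 (parent 9)
        8–9: parent, skip
        visit 11 (parent 8)
          11–8: parent, skip
          visit 4 (parent 11)
            visit 7 (parent 4)
              7–3: 3 visited and ≠ parent → cycle
Cycle: 3 – 9 – 8 – 11 – 4 – 7 – 3.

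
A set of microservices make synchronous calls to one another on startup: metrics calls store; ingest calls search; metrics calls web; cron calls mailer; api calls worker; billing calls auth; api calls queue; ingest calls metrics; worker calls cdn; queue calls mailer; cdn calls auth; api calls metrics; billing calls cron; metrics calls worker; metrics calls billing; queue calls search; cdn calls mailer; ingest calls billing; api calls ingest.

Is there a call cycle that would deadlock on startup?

No

DFS with white/gray/black marking, starting from billing:
billing gray
  auth gray
  auth black
  cron gray
    mailer gray
    mailer black
  cron black
billing black
metrics gray
  metrics→billing: billing black — skip
  worker gray
    cdn gray
      cdn→mailer: mailer black — skip
      cdn→auth: auth black — skip
    cdn black
  worker black
  store gray
  store black
  web gray
  web black
metrics black
queue gray
  search gray
  search black
  queue→mailer: mailer black — skip
queue black
ingest gray
  ingest→billing: billing black — skip
  ingest→metrics: metrics black — skip
  ingest→search: search black — skip
ingest black
api gray
  api→queue: queue black — skip
  api→ingest: ingest black — skip
  api→metrics: metrics black — skip
  api→worker: worker black — skip
api black
Every edge goes to a white or black vertex — no back edge, so the graph is acyclic.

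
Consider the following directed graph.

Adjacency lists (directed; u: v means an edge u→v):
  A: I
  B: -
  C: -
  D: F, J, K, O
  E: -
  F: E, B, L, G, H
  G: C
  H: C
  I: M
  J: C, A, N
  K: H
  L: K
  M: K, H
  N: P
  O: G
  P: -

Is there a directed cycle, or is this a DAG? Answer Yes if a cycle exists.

No

DFS with white/gray/black marking, starting from N:
N gray
  P gray
  P black
N black
A gray
  I gray
    M gray
      K gray
        H gray
          C gray
          C black
        H black
      K black
      M→H: H black — skip
    M black
  I black
A black
B gray
B black
D gray
  F gray
    E gray
    E black
    F→B: B black — skip
    L gray
      L→K: K black — skip
    L black
    G gray
      G→C: C black — skip
    G black
    F→H: H black — skip
  F black
  J gray
    J→C: C black — skip
    J→A: A black — skip
    J→N: N black — skip
  J black
  D→K: K black — skip
  O gray
    O→G: G black — skip
  O black
D black
Every edge goes to a white or black vertex — no back edge, so the graph is acyclic.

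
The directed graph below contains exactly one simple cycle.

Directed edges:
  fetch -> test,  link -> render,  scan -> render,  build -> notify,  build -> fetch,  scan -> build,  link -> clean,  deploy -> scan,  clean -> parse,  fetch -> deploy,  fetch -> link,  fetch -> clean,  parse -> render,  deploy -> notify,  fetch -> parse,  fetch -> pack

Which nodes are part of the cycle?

DFS with gray/black marking from fetch:
fetch gray
  link gray
    clean gray
      parse gray
        render gray
        render black
      parse black
    clean black
    link→render: render black — skip
  link black
  deploy gray
    notify gray
    notify black
    scan gray
      scan→render: render black — skip
      build gray
        build→notify: notify black — skip
        build→fetch: fetch is gray → back edge
Back edge closes the cycle fetch → deploy → scan → build → fetch; its vertices are {scan, build, fetch, deploy}.

scan, build, fetch, deploy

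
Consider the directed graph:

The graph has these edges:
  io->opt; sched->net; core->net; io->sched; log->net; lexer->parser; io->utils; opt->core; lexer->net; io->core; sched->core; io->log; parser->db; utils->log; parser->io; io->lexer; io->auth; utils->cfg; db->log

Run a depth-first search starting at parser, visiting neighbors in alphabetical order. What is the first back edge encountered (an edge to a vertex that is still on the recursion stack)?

lexer->parser

DFS from parser (visiting neighbors in alphabetical order); mark gray on enter, black on exit:
parser gray
  db gray
    log gray
      net gray
      net black
    log black
  db black
  io gray
    auth gray
    auth black
    core gray
      core→net: net black — skip
    core black
    lexer gray
      lexer→net: net black — skip
      lexer→parser: parser is gray → back edge
First back edge: lexer → parser.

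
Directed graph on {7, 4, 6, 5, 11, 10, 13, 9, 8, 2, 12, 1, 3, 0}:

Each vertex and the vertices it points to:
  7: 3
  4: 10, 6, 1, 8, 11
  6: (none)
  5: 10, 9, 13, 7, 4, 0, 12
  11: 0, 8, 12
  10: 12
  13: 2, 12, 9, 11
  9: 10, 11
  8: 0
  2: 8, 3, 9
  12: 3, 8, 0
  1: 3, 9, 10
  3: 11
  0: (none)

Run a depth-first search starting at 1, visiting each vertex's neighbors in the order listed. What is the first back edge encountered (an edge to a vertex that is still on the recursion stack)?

DFS from 1 (visiting each vertex's neighbors in the order listed); mark gray on enter, black on exit:
1 gray
  3 gray
    11 gray
      0 gray
      0 black
      8 gray
        8→0: 0 black — skip
      8 black
      12 gray
        12→3: 3 is gray → back edge
First back edge: 12 → 3.

12->3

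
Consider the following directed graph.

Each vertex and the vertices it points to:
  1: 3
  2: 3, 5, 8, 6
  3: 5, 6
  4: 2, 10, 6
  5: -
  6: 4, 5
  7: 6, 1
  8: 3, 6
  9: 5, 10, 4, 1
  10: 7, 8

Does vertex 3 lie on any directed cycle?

3 is on a cycle iff 3 can reach itself via ≥1 edge.
3 → 6 → 4 → 2 → 3 — yes.

Yes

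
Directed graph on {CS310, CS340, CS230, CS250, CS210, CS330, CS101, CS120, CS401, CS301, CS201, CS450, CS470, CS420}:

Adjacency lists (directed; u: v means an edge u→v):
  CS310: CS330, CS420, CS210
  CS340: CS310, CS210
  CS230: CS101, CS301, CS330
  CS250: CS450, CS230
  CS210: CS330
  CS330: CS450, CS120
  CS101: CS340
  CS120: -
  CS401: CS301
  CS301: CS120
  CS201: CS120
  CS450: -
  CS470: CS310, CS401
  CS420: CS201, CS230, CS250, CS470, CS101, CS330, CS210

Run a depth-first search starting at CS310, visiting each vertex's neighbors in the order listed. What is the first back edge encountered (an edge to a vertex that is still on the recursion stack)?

DFS from CS310 (visiting each vertex's neighbors in the order listed); mark gray on enter, black on exit:
CS310 gray
  CS330 gray
    CS450 gray
    CS450 black
    CS120 gray
    CS120 black
  CS330 black
  CS420 gray
    CS201 gray
      CS201→CS120: CS120 black — skip
    CS201 black
    CS230 gray
      CS101 gray
        CS340 gray
          CS340→CS310: CS310 is gray → back edge
First back edge: CS340 → CS310.

CS340→CS310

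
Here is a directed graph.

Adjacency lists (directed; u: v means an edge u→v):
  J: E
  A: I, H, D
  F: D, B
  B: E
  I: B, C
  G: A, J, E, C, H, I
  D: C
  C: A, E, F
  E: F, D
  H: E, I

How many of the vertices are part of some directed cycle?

8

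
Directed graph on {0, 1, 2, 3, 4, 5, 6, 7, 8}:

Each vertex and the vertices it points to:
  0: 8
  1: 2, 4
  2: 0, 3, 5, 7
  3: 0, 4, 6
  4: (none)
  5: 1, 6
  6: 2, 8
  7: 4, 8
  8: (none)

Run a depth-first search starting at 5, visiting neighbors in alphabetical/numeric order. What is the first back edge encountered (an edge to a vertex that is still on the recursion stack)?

6->2

DFS from 5 (visiting neighbors in alphabetical/numeric order); mark gray on enter, black on exit:
5 gray
  1 gray
    2 gray
      0 gray
        8 gray
        8 black
      0 black
      3 gray
        3→0: 0 black — skip
        4 gray
        4 black
        6 gray
          6→2: 2 is gray → back edge
First back edge: 6 → 2.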